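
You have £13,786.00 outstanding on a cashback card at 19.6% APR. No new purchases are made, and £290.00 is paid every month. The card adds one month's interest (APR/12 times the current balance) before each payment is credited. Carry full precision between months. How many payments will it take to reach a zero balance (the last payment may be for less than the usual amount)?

Monthly rate r = 19.6%/12 = 1.63333% = 0.0163333.
Recurrence: B ← B·(1+r) − £290.00.
Month 1: interest £225.17; balance after payment £13,721.17.
Month 2: interest £224.11; balance after payment £13,655.28.
Closed form: n = −ln(1 − rB₀/P)/ln(1+r) = −ln(0.22355)/ln(1.01633) ≈ 92.469, so the balance reaches zero during payment 93.

93 payments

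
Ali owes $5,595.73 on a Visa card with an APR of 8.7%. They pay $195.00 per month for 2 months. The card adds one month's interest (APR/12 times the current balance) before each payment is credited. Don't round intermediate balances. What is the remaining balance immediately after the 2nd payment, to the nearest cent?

Monthly rate r = 8.7%/12 = 0.725% = 0.00725.
Each month: B ← B·(1+r) − $195.00.
Month 1: interest $40.57; balance after payment $5,441.30.
Month 2: interest $39.45; balance after payment $5,285.75.

$5,285.75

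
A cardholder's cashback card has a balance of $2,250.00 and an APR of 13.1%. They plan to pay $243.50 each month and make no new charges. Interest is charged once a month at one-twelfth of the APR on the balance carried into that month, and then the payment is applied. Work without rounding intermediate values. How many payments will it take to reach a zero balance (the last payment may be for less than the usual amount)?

Monthly rate r = 13.1%/12 = 1.09167% = 0.0109167.
Recurrence: B ← B·(1+r) − $243.50.
Month 1: interest $24.56; balance after payment $2,031.06.
Month 2: interest $22.17; balance after payment $1,809.73.
Closed form: n = −ln(1 − rB₀/P)/ln(1+r) = −ln(0.89913)/ln(1.01092) ≈ 9.793, so the balance reaches zero during payment 10.

10 months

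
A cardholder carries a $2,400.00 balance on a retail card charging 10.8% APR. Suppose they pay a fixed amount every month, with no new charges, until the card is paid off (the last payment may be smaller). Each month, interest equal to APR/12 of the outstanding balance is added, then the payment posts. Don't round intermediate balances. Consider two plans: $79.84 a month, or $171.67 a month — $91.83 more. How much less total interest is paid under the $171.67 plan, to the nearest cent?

$234.53

Monthly rate r = 10.8%/12 = 0.9% = 0.009.
At $79.84/mo: n = ⌈−ln(1 − rB₀/P)/ln(1+r)⌉ = 36 payments (last $16.64); total interest = total paid − $2,400.00 = $411.04.
At $171.67/mo: 16 payments (last $1.46); total interest $176.51.
Interest saved = $411.04 − $176.51 = $234.53.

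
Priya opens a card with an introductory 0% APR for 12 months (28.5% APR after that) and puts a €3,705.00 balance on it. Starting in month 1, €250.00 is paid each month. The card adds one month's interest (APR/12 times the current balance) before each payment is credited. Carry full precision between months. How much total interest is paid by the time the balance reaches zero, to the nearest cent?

€33.48

Promo months 1–12 at r₀ = 0%/12 = 0; months 13+ at r₁ = 28.5%/12 = 0.02375.
After month 12 (no interest yet): B = €3,705.00 − 12·€250.00 = €705.00.
Then at r₁ with €250.00/mo: n₂ = −ln(1 − r₁·B/P)/ln(1+r₁) ≈ 2.95 → 3 more payments.
Total paid = 14·€250.00 + €238.48 = €3,738.48; interest = €3,738.48 − €3,705.00 = €33.48.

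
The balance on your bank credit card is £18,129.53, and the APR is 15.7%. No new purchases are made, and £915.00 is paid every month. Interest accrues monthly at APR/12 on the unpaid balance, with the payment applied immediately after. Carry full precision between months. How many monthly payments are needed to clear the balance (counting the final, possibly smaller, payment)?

Monthly rate r = 15.7%/12 = 1.30833% = 0.0130833.
Recurrence: B ← B·(1+r) − £915.00.
Month 1: interest £237.19; balance after payment £17,451.72.
Month 2: interest £228.33; balance after payment £16,765.05.
Closed form: n = −ln(1 − rB₀/P)/ln(1+r) = −ln(0.74077)/ln(1.01308) ≈ 23.085, so the balance reaches zero during payment 24.

24 months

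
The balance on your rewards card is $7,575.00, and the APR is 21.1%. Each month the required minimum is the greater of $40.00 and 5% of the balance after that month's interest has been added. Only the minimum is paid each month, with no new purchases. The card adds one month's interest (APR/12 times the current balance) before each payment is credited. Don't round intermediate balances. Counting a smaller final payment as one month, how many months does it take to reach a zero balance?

92 months

Monthly rate r = 21.1%/12 = 1.75833% = 0.0175833.
While 5% of the post-interest balance exceeds $40.00, each month B ← (B·(1+r))·(1 − 0.05), i.e. B shrinks by the factor (1+r)·0.95 = 0.9667.
This holds for months 1–67. Entering month 68 the balance is $783.53; 5% of the post-interest balance is now below $40.00, so the flat $40.00 minimum applies from here.
From month 68 a fixed $40.00 at rate r clears $783.53 in 25 more payments. Total: 67 + 25 = 92 months.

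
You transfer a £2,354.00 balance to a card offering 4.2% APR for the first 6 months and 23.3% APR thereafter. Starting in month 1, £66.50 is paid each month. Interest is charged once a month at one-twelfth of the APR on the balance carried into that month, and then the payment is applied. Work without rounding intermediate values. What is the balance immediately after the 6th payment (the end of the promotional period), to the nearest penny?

£2,001.36

Promo months 1–6 at r₀ = 4.2%/12 = 0.0035; months 7+ at r₁ = 23.3%/12 = 0.0194167.
After month 6: iterate B ← B·(1+r₀) − £66.50 for 6 months → £2,001.36.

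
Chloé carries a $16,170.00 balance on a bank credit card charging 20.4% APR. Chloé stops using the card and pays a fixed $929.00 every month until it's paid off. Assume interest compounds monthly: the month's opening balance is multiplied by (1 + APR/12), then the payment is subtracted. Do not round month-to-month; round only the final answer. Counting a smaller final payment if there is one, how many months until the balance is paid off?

Monthly rate r = 20.4%/12 = 1.7% = 0.017.
Recurrence: B ← B·(1+r) − $929.00.
Month 1: interest $274.89; balance after payment $15,515.89.
Month 2: interest $263.77; balance after payment $14,850.66.
Closed form: n = −ln(1 − rB₀/P)/ln(1+r) = −ln(0.7041)/ln(1.017) ≈ 20.812, so the balance reaches zero during payment 21.

21 payments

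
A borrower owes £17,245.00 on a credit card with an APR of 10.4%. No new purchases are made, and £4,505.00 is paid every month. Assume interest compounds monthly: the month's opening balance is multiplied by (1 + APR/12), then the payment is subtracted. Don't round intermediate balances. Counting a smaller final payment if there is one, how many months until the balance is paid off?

4 months

Monthly rate r = 10.4%/12 = 0.866667% = 0.00866667.
Recurrence: B ← B·(1+r) − £4,505.00.
Month 1: interest £149.46; balance after payment £12,889.46.
Month 2: interest £111.71; balance after payment £8,496.17.
Month 3: interest £73.63; balance after payment £4,064.80.
Month 4: interest £35.23; balance after payment £0.00.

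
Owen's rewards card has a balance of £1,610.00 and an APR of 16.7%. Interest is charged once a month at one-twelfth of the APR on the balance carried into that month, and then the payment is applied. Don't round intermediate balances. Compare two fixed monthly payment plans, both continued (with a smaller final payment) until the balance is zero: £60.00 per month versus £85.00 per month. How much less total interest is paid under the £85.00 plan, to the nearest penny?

£147.70

Monthly rate r = 16.7%/12 = 1.39167% = 0.0139167.
At £60.00/mo: n = ⌈−ln(1 − rB₀/P)/ln(1+r)⌉ = 34 payments (last £49.60); total interest = total paid − £1,610.00 = £419.60.
At £85.00/mo: 23 payments (last £11.90); total interest £271.90.
Interest saved = £419.60 − £271.90 = £147.70.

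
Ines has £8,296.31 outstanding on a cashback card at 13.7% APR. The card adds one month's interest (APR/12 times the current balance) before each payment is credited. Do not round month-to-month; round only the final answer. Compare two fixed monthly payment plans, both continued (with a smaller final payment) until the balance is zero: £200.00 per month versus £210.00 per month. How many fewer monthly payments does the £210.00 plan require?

4 fewer payments

Monthly rate r = 13.7%/12 = 1.14167% = 0.0114167.
At £200.00/mo: n = ⌈−ln(1 − rB₀/P)/ln(1+r)⌉ = 57 payments (last £105.05); total interest = total paid − £8,296.31 = £3,008.74.
At £210.00/mo: 53 payments (last £174.19); total interest £2,797.88.
Payments saved = 57 − 53 = 4.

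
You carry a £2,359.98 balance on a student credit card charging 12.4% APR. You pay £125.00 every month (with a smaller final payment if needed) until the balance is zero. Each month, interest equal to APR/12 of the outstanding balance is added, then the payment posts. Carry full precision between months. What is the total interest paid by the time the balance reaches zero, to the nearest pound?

£279

Monthly rate r = 12.4%/12 = 1.03333% = 0.0103333.
Payoff takes n = ⌈−ln(1 − rB₀/P)/ln(1+r)⌉ = ⌈21.111⌉ = 22 payments; the last is £13.93.
Total paid = 21·£125.00 + £13.93 = £2,638.93.
Total interest = total paid − principal = £2,638.93 − £2,359.98 = £278.95.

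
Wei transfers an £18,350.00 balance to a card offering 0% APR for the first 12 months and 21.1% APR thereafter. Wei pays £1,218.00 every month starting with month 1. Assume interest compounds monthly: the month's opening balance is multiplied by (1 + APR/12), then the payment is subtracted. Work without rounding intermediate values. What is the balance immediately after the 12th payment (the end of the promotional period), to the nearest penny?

£3,734.00

Promo months 1–12 at r₀ = 0%/12 = 0; months 13+ at r₁ = 21.1%/12 = 0.0175833.
After month 12 (no interest yet): B = £18,350.00 − 12·£1,218.00 = £3,734.00.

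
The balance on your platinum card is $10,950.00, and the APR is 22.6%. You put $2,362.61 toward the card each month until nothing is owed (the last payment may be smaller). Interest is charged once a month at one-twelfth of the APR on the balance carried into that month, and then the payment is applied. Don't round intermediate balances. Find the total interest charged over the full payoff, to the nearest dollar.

$617

Monthly rate r = 22.6%/12 = 1.88333% = 0.0188333.
Payoff takes n = ⌈−ln(1 − rB₀/P)/ln(1+r)⌉ = ⌈4.895⌉ = 5 payments; the last is $2,116.84.
Total paid = 4·$2,362.61 + $2,116.84 = $11,567.28.
Total interest = total paid − principal = $11,567.28 − $10,950.00 = $617.28.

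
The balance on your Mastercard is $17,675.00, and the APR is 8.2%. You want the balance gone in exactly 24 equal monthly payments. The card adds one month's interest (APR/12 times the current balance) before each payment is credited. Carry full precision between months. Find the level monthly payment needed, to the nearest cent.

$801.01

Monthly rate r = 8.2%/12 = 0.683333% = 0.00683333.
Level-payment amortization: P = B₀·r / (1 − (1+r)^(−n)) = 17675.00·0.00683333 / (1 − 1.00683^(−24)).
Denominator 1 − (1+r)^(−24) = 0.150784423.
P = 120.779 / 0.150784423 ≈ 801.01.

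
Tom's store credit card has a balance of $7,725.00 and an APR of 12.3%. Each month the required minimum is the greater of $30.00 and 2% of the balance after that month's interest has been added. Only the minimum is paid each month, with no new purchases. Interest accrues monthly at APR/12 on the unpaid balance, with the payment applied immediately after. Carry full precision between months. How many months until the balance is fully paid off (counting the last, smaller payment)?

Monthly rate r = 12.3%/12 = 1.025% = 0.01025.
While 2% of the post-interest balance exceeds $30.00, each month B ← (B·(1+r))·(1 − 0.02), i.e. B shrinks by the factor (1+r)·0.98 = 0.99005.
This holds for months 1–165. Entering month 166 the balance is $1,482.39; 2% of the post-interest balance is now below $30.00, so the flat $30.00 minimum applies from here.
From month 166 a fixed $30.00 at rate r clears $1,482.39 in 70 more payments. Total: 165 + 70 = 235 months.

235 months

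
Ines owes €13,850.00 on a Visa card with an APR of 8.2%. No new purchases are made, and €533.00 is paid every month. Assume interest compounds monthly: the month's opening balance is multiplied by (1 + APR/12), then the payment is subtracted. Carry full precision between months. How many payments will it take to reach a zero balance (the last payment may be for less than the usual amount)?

29 payments

Monthly rate r = 8.2%/12 = 0.683333% = 0.00683333.
Recurrence: B ← B·(1+r) − €533.00.
Month 1: interest €94.64; balance after payment €13,411.64.
Month 2: interest €91.65; balance after payment €12,970.29.
Closed form: n = −ln(1 − rB₀/P)/ln(1+r) = −ln(0.82244)/ln(1.00683) ≈ 28.705, so the balance reaches zero during payment 29.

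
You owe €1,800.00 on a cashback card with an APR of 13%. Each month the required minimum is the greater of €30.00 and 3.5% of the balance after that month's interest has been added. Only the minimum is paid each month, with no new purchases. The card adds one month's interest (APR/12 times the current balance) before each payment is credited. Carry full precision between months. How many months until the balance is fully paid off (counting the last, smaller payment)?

65 months

Monthly rate r = 13%/12 = 1.08333% = 0.0108333.
While 3.5% of the post-interest balance exceeds €30.00, each month B ← (B·(1+r))·(1 − 0.035), i.e. B shrinks by the factor (1+r)·0.965 = 0.97545.
This holds for months 1–31. Entering month 32 the balance is €833.08; 3.5% of the post-interest balance is now below €30.00, so the flat €30.00 minimum applies from here.
From month 32 a fixed €30.00 at rate r clears €833.08 in 34 more payments. Total: 31 + 34 = 65 months.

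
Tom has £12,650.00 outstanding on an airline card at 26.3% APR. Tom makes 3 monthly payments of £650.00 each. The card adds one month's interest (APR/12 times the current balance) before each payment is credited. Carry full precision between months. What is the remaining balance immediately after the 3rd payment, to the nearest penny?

Monthly rate r = 26.3%/12 = 2.19167% = 0.0219167.
Each month: B ← B·(1+r) − £650.00.
Month 1: interest £277.25; balance after payment £12,277.25.
Month 2: interest £269.08; balance after payment £11,896.32.
Month 3: interest £260.73; balance after payment £11,507.05.

£11,507.05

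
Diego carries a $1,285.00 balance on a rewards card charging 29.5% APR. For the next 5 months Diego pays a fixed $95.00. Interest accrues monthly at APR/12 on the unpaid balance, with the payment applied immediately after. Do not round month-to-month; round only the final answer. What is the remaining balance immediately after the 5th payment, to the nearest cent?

$951.97

Monthly rate r = 29.5%/12 = 2.45833% = 0.0245833.
Each month: B ← B·(1+r) − $95.00.
Month 1: interest $31.59; balance after payment $1,221.59.
Month 2: interest $30.03; balance after payment $1,156.62.
Month 3: interest $28.43; balance after payment $1,090.05.
Month 4: interest $26.80; balance after payment $1,021.85.
Month 5: interest $25.12; balance after payment $951.97.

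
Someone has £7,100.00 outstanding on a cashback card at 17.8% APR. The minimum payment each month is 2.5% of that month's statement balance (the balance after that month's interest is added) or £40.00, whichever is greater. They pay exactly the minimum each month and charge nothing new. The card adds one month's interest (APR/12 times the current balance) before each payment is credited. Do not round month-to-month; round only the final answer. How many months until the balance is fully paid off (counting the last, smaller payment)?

Monthly rate r = 17.8%/12 = 1.48333% = 0.0148333.
While 2.5% of the post-interest balance exceeds £40.00, each month B ← (B·(1+r))·(1 − 0.025), i.e. B shrinks by the factor (1+r)·0.975 = 0.98946.
This holds for months 1–143. Entering month 144 the balance is £1,560.86; 2.5% of the post-interest balance is now below £40.00, so the flat £40.00 minimum applies from here.
From month 144 a fixed £40.00 at rate r clears £1,560.86 in 59 more payments. Total: 143 + 59 = 202 months.

202 months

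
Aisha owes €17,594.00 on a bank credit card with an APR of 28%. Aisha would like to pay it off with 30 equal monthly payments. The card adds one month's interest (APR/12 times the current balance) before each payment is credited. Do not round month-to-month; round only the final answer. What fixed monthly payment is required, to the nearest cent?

€822.03

Monthly rate r = 28%/12 = 2.33333% = 0.0233333.
Level-payment amortization: P = B₀·r / (1 − (1+r)^(−n)) = 17594.00·0.0233333 / (1 − 1.02333^(−30)).
Denominator 1 − (1+r)^(−30) = 0.49940515.
P = 410.527 / 0.49940515 ≈ 822.03.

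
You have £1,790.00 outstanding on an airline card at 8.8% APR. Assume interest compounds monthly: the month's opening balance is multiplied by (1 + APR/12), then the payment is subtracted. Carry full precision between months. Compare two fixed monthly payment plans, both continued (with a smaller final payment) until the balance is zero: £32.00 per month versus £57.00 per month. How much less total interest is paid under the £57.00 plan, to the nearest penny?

Monthly rate r = 8.8%/12 = 0.733333% = 0.00733333.
At £32.00/mo: n = ⌈−ln(1 − rB₀/P)/ln(1+r)⌉ = 73 payments (last £8.40); total interest = total paid − £1,790.00 = £522.40.
At £57.00/mo: 36 payments (last £46.95); total interest £251.95.
Interest saved = £522.40 − £251.95 = £270.45.

£270.45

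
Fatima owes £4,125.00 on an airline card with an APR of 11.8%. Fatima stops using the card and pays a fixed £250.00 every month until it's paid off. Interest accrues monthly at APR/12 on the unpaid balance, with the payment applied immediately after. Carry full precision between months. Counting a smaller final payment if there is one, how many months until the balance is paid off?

Monthly rate r = 11.8%/12 = 0.983333% = 0.00983333.
Recurrence: B ← B·(1+r) − £250.00.
Month 1: interest £40.56; balance after payment £3,915.56.
Month 2: interest £38.50; balance after payment £3,704.07.
Closed form: n = −ln(1 − rB₀/P)/ln(1+r) = −ln(0.83775)/ln(1.00983) ≈ 18.092, so the balance reaches zero during payment 19.

19 months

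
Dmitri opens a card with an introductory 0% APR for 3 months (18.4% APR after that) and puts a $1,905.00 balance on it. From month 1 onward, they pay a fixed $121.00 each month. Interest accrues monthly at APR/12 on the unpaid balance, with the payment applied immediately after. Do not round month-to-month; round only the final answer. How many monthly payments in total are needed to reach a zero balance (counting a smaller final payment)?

Promo months 1–3 at r₀ = 0%/12 = 0; months 4+ at r₁ = 18.4%/12 = 0.0153333.
After month 3 (no interest yet): B = $1,905.00 − 3·$121.00 = $1,542.00.
Then at r₁ with $121.00/mo: n₂ = −ln(1 − r₁·B/P)/ln(1+r₁) ≈ 14.29 → 15 more payments.

18 payments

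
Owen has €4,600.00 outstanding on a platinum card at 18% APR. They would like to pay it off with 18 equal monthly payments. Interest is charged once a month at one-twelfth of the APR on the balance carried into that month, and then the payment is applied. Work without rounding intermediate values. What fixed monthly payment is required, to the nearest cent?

Monthly rate r = 18%/12 = 1.5% = 0.015.
Level-payment amortization: P = B₀·r / (1 − (1+r)^(−n)) = 4600.00·0.015 / (1 − 1.015^(−18)).
Denominator 1 − (1+r)^(−18) = 0.235088413.
P = 69 / 0.235088413 ≈ 293.51.

€293.51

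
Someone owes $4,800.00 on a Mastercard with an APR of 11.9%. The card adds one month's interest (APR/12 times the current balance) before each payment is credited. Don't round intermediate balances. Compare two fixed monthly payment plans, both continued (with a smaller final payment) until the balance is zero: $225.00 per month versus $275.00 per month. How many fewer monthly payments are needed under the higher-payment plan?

Monthly rate r = 11.9%/12 = 0.991667% = 0.00991667.
At $225.00/mo: n = ⌈−ln(1 − rB₀/P)/ln(1+r)⌉ = 25 payments (last $19.83); total interest = total paid − $4,800.00 = $619.83.
At $275.00/mo: 20 payments (last $71.94); total interest $496.94.
Payments saved = 25 − 20 = 5.

5 fewer payments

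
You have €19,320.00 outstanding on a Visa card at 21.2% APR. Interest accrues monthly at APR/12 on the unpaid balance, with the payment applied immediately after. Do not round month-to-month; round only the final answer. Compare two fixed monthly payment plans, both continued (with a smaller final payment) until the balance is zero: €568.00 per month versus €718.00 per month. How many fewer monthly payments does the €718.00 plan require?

Monthly rate r = 21.2%/12 = 1.76667% = 0.0176667.
At €568.00/mo: n = ⌈−ln(1 − rB₀/P)/ln(1+r)⌉ = 53 payments (last €258.63); total interest = total paid − €19,320.00 = €10,474.63.
At €718.00/mo: 37 payments (last €600.53); total interest €7,128.53.
Payments saved = 53 − 37 = 16.

16 fewer payments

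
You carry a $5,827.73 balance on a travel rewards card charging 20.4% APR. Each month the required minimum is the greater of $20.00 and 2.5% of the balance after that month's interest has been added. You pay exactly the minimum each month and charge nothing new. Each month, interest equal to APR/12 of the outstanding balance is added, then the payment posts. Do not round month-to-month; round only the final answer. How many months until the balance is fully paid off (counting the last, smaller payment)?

Monthly rate r = 20.4%/12 = 1.7% = 0.017.
While 2.5% of the post-interest balance exceeds $20.00, each month B ← (B·(1+r))·(1 − 0.025), i.e. B shrinks by the factor (1+r)·0.975 = 0.99157.
This holds for months 1–237. Entering month 238 the balance is $784.62; 2.5% of the post-interest balance is now below $20.00, so the flat $20.00 minimum applies from here.
From month 238 a fixed $20.00 at rate r clears $784.62 in 66 more payments. Total: 237 + 66 = 303 months.

303 months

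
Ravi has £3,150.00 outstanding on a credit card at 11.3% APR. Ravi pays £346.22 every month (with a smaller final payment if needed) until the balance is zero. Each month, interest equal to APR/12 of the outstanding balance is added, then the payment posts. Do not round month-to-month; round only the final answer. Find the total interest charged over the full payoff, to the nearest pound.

£159

Monthly rate r = 11.3%/12 = 0.941667% = 0.00941667.
Payoff takes n = ⌈−ln(1 − rB₀/P)/ln(1+r)⌉ = ⌈9.557⌉ = 10 payments; the last is £193.08.
Total paid = 9·£346.22 + £193.08 = £3,309.06.
Total interest = total paid − principal = £3,309.06 − £3,150.00 = £159.06.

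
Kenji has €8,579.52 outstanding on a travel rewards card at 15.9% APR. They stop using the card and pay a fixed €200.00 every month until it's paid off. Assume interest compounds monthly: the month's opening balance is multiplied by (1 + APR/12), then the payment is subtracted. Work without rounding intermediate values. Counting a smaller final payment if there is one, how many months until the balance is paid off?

Monthly rate r = 15.9%/12 = 1.325% = 0.01325.
Recurrence: B ← B·(1+r) − €200.00.
Month 1: interest €113.68; balance after payment €8,493.20.
Month 2: interest €112.53; balance after payment €8,405.73.
Closed form: n = −ln(1 − rB₀/P)/ln(1+r) = −ln(0.43161)/ln(1.01325) ≈ 63.834, so the balance reaches zero during payment 64.

64 months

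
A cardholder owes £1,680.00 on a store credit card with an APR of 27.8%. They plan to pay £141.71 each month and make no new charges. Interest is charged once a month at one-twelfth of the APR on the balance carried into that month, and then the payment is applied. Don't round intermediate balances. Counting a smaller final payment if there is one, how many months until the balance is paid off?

15 months

Monthly rate r = 27.8%/12 = 2.31667% = 0.0231667.
Recurrence: B ← B·(1+r) − £141.71.
Month 1: interest £38.92; balance after payment £1,577.21.
Month 2: interest £36.54; balance after payment £1,472.04.
Closed form: n = −ln(1 − rB₀/P)/ln(1+r) = −ln(0.72535)/ln(1.02317) ≈ 14.020, so the balance reaches zero during payment 15.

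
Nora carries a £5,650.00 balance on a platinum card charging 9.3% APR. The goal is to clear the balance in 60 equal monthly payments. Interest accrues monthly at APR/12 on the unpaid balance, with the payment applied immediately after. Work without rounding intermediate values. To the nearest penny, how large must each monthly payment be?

£118.11

Monthly rate r = 9.3%/12 = 0.775% = 0.00775.
Level-payment amortization: P = B₀·r / (1 − (1+r)^(−n)) = 5650.00·0.00775 / (1 − 1.00775^(−60)).
Denominator 1 − (1+r)^(−60) = 0.370737878.
P = 43.7875 / 0.370737878 ≈ 118.11.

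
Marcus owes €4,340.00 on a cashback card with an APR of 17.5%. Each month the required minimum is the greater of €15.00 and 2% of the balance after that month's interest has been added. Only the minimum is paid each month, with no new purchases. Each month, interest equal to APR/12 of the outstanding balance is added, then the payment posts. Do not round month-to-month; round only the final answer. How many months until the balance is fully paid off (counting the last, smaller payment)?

Monthly rate r = 17.5%/12 = 1.45833% = 0.0145833.
While 2% of the post-interest balance exceeds €15.00, each month B ← (B·(1+r))·(1 − 0.02), i.e. B shrinks by the factor (1+r)·0.98 = 0.99429.
This holds for months 1–310. Entering month 311 the balance is €735.81; 2% of the post-interest balance is now below €15.00, so the flat €15.00 minimum applies from here.
From month 311 a fixed €15.00 at rate r clears €735.81 in 87 more payments. Total: 310 + 87 = 397 months.

397 months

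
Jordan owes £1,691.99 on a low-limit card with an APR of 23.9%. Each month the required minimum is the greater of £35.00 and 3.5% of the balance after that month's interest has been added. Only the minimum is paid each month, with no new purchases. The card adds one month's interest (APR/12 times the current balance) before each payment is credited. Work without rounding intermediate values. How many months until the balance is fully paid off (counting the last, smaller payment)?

76 months

Monthly rate r = 23.9%/12 = 1.99167% = 0.0199167.
While 3.5% of the post-interest balance exceeds £35.00, each month B ← (B·(1+r))·(1 − 0.035), i.e. B shrinks by the factor (1+r)·0.965 = 0.98422.
This holds for months 1–35. Entering month 36 the balance is £969.66; 3.5% of the post-interest balance is now below £35.00, so the flat £35.00 minimum applies from here.
From month 36 a fixed £35.00 at rate r clears £969.66 in 41 more payments. Total: 35 + 41 = 76 months.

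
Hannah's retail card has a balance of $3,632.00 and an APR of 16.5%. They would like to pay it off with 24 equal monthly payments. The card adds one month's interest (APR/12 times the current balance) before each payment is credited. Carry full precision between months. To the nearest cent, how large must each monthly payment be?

Monthly rate r = 16.5%/12 = 1.375% = 0.01375.
Level-payment amortization: P = B₀·r / (1 − (1+r)^(−n)) = 3632.00·0.01375 / (1 − 1.01375^(−24)).
Denominator 1 − (1+r)^(−24) = 0.279458189.
P = 49.94 / 0.279458189 ≈ 178.70.

$178.70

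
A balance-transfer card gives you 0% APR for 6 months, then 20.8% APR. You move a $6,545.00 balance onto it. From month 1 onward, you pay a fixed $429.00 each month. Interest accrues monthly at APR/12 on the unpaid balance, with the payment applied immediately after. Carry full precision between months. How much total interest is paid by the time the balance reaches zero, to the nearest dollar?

$395

Promo months 1–6 at r₀ = 0%/12 = 0; months 7+ at r₁ = 20.8%/12 = 0.0173333.
After month 6 (no interest yet): B = $6,545.00 − 6·$429.00 = $3,971.00.
Then at r₁ with $429.00/mo: n₂ = −ln(1 − r₁·B/P)/ln(1+r₁) ≈ 10.18 → 11 more payments.
Total paid = 16·$429.00 + $76.29 = $6,940.29; interest = $6,940.29 − $6,545.00 = $395.29.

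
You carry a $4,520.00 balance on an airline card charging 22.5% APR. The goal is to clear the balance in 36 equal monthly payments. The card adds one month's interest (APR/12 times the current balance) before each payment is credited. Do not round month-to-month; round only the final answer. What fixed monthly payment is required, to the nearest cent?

$173.79

Monthly rate r = 22.5%/12 = 1.875% = 0.01875.
Level-payment amortization: P = B₀·r / (1 − (1+r)^(−n)) = 4520.00·0.01875 / (1 − 1.01875^(−36)).
Denominator 1 − (1+r)^(−36) = 0.487651325.
P = 84.75 / 0.487651325 ≈ 173.79.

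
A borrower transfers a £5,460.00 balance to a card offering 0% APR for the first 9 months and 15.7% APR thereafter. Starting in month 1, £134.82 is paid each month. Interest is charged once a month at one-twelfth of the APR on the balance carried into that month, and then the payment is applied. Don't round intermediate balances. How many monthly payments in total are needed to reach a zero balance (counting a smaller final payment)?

Promo months 1–9 at r₀ = 0%/12 = 0; months 10+ at r₁ = 15.7%/12 = 0.0130833.
After month 9 (no interest yet): B = £5,460.00 − 9·£134.82 = £4,246.62.
Then at r₁ with £134.82/mo: n₂ = −ln(1 − r₁·B/P)/ln(1+r₁) ≈ 40.87 → 41 more payments.

50 months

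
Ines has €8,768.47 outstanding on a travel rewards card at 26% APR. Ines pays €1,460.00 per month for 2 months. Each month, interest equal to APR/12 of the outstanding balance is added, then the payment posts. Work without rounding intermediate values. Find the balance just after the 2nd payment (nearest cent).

€6,200.92

Monthly rate r = 26%/12 = 2.16667% = 0.0216667.
Each month: B ← B·(1+r) − €1,460.00.
Month 1: interest €189.98; balance after payment €7,498.45.
Month 2: interest €162.47; balance after payment €6,200.92.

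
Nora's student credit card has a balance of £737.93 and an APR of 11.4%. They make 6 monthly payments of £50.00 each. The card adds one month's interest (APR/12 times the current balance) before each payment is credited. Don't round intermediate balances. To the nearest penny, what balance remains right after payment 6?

£473.79

Monthly rate r = 11.4%/12 = 0.95% = 0.0095.
Each month: B ← B·(1+r) − £50.00.
Month 1: interest £7.01; balance after payment £694.94.
Month 2: interest £6.60; balance after payment £651.54.
Month 3: interest £6.19; balance after payment £607.73.
Month 4: interest £5.77; balance after payment £563.51.
Month 5: interest £5.35; balance after payment £518.86.
Month 6: interest £4.93; balance after payment £473.79.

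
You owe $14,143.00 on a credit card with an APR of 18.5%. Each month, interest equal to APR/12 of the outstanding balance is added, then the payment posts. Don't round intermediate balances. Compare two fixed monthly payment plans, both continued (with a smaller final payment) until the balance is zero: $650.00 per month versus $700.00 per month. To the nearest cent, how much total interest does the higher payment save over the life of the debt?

$284.86

Monthly rate r = 18.5%/12 = 1.54167% = 0.0154167.
At $650.00/mo: n = ⌈−ln(1 − rB₀/P)/ln(1+r)⌉ = 27 payments (last $462.41); total interest = total paid − $14,143.00 = $3,219.41.
At $700.00/mo: 25 payments (last $277.55); total interest $2,934.55.
Interest saved = $3,219.41 − $2,934.55 = $284.86.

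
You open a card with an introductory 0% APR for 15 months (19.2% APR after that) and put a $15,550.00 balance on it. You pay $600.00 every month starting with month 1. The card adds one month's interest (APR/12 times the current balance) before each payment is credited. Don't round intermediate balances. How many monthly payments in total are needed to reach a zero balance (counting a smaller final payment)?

28 months

Promo months 1–15 at r₀ = 0%/12 = 0; months 16+ at r₁ = 19.2%/12 = 0.016.
After month 15 (no interest yet): B = $15,550.00 − 15·$600.00 = $6,550.00.
Then at r₁ with $600.00/mo: n₂ = −ln(1 − r₁·B/P)/ln(1+r₁) ≈ 12.09 → 13 more payments.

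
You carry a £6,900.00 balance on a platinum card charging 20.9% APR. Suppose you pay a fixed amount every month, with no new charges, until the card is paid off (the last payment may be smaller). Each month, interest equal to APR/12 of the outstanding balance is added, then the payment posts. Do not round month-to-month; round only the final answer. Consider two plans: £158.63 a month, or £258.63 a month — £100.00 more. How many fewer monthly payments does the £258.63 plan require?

46 fewer payments

Monthly rate r = 20.9%/12 = 1.74167% = 0.0174167.
At £158.63/mo: n = ⌈−ln(1 − rB₀/P)/ln(1+r)⌉ = 83 payments (last £11.24); total interest = total paid − £6,900.00 = £6,118.90.
At £258.63/mo: 37 payments (last £49.03); total interest £2,459.71.
Payments saved = 83 − 37 = 46.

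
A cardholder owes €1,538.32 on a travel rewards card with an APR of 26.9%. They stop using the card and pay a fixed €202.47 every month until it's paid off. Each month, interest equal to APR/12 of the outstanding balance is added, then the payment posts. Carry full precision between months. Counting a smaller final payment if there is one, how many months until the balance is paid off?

9 months

Monthly rate r = 26.9%/12 = 2.24167% = 0.0224167.
Recurrence: B ← B·(1+r) − €202.47.
Month 1: interest €34.48; balance after payment €1,370.33.
Month 2: interest €30.72; balance after payment €1,198.58.
Closed form: n = −ln(1 − rB₀/P)/ln(1+r) = −ln(0.82968)/ln(1.02242) ≈ 8.422, so the balance reaches zero during payment 9.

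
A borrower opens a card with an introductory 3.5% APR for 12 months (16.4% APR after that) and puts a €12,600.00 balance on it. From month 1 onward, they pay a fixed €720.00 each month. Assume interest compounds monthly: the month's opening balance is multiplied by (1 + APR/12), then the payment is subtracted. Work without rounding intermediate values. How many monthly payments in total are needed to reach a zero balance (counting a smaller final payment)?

19 payments

Promo months 1–12 at r₀ = 3.5%/12 = 0.00291667; months 13+ at r₁ = 16.4%/12 = 0.0136667.
After month 12: iterate B ← B·(1+r₀) − €720.00 for 12 months → €4,268.19.
Then at r₁ with €720.00/mo: n₂ = −ln(1 − r₁·B/P)/ln(1+r₁) ≈ 6.22 → 7 more payments.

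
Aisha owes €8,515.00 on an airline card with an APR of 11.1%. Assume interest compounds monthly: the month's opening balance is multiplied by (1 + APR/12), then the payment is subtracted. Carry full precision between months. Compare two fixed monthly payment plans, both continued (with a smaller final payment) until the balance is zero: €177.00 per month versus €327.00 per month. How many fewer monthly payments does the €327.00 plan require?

Monthly rate r = 11.1%/12 = 0.925% = 0.00925.
At €177.00/mo: n = ⌈−ln(1 − rB₀/P)/ln(1+r)⌉ = 64 payments (last €167.35); total interest = total paid − €8,515.00 = €2,803.35.
At €327.00/mo: 30 payments (last €304.19); total interest €1,272.19.
Payments saved = 64 − 30 = 34.

34 fewer payments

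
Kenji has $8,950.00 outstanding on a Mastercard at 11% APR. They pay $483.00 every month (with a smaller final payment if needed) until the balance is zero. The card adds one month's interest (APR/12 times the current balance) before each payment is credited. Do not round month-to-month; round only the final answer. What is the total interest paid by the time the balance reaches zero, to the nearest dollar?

$904

Monthly rate r = 11%/12 = 0.916667% = 0.00916667.
Payoff takes n = ⌈−ln(1 − rB₀/P)/ln(1+r)⌉ = ⌈20.401⌉ = 21 payments; the last is $194.31.
Total paid = 20·$483.00 + $194.31 = $9,854.31.
Total interest = total paid − principal = $9,854.31 − $8,950.00 = $904.31.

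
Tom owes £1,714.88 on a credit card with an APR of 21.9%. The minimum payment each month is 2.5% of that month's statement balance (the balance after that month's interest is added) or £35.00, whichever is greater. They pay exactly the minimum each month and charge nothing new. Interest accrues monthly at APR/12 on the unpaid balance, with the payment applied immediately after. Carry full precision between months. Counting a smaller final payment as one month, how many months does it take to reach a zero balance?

101 months

Monthly rate r = 21.9%/12 = 1.825% = 0.01825.
While 2.5% of the post-interest balance exceeds £35.00, each month B ← (B·(1+r))·(1 − 0.025), i.e. B shrinks by the factor (1+r)·0.975 = 0.99279.
This holds for months 1–31. Entering month 32 the balance is £1,370.45; 2.5% of the post-interest balance is now below £35.00, so the flat £35.00 minimum applies from here.
From month 32 a fixed £35.00 at rate r clears £1,370.45 in 70 more payments. Total: 31 + 70 = 101 months.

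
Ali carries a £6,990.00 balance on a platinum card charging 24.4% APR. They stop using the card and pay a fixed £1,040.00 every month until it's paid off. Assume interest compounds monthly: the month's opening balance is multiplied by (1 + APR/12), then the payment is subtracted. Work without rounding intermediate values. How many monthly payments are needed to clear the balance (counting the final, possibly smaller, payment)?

Monthly rate r = 24.4%/12 = 2.03333% = 0.0203333.
Recurrence: B ← B·(1+r) − £1,040.00.
Month 1: interest £142.13; balance after payment £6,092.13.
Month 2: interest £123.87; balance after payment £5,176.00.
Closed form: n = −ln(1 − rB₀/P)/ln(1+r) = −ln(0.86334)/ln(1.02033) ≈ 7.300, so the balance reaches zero during payment 8.

8 payments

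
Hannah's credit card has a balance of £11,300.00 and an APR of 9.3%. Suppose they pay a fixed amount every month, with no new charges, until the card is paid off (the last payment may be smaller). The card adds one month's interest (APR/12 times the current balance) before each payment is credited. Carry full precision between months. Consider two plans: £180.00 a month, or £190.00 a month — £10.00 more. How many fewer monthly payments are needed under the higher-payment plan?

6 fewer payments

Monthly rate r = 9.3%/12 = 0.775% = 0.00775.
At £180.00/mo: n = ⌈−ln(1 − rB₀/P)/ln(1+r)⌉ = 87 payments (last £61.45); total interest = total paid − £11,300.00 = £4,241.45.
At £190.00/mo: 81 payments (last £7.00); total interest £3,907.00.
Payments saved = 87 − 81 = 6.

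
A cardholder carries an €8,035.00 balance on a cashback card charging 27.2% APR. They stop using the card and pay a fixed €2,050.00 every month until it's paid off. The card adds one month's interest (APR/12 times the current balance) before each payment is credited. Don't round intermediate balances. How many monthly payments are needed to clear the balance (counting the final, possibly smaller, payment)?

Monthly rate r = 27.2%/12 = 2.26667% = 0.0226667.
Recurrence: B ← B·(1+r) − €2,050.00.
Month 1: interest €182.13; balance after payment €6,167.13.
Month 2: interest €139.79; balance after payment €4,256.91.
Month 3: interest €96.49; balance after payment €2,303.40.
Month 4: interest €52.21; balance after payment €305.62.
Month 5: interest €6.93; balance after payment €0.00.

5 months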